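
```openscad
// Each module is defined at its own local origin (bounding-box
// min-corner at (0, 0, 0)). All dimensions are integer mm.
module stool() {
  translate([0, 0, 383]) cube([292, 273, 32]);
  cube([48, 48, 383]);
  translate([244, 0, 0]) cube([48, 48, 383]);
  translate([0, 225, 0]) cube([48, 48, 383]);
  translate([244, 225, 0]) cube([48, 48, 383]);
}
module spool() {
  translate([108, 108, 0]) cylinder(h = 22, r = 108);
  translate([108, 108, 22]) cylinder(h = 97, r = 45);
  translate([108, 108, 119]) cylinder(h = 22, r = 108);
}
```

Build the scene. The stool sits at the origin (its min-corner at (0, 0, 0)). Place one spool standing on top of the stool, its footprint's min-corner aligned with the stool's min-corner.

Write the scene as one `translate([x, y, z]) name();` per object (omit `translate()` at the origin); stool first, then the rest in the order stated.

stool();
translate([0, 0, 415]) spool();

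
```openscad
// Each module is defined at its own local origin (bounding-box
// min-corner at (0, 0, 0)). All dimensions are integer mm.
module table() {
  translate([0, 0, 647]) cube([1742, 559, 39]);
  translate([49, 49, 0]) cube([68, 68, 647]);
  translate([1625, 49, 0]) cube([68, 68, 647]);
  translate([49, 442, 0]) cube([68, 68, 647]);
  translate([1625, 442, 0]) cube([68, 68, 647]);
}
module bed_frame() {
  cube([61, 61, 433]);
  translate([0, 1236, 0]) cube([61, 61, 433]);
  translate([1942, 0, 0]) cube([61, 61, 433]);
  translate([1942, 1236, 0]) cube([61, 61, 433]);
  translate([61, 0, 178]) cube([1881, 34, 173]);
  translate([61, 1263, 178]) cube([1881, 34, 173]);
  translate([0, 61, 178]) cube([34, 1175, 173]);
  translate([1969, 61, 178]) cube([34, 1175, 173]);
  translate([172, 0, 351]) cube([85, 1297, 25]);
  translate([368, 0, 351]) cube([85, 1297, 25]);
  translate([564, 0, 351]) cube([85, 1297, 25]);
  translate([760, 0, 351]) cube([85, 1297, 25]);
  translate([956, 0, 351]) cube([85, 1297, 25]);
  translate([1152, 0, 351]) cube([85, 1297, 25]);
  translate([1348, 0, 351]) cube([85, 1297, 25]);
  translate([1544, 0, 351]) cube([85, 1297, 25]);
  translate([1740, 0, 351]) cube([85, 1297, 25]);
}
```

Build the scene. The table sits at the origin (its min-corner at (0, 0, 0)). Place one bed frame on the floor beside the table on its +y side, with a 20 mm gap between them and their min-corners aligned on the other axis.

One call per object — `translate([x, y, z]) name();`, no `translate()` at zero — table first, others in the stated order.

table();
translate([0, 579, 0]) bed_frame();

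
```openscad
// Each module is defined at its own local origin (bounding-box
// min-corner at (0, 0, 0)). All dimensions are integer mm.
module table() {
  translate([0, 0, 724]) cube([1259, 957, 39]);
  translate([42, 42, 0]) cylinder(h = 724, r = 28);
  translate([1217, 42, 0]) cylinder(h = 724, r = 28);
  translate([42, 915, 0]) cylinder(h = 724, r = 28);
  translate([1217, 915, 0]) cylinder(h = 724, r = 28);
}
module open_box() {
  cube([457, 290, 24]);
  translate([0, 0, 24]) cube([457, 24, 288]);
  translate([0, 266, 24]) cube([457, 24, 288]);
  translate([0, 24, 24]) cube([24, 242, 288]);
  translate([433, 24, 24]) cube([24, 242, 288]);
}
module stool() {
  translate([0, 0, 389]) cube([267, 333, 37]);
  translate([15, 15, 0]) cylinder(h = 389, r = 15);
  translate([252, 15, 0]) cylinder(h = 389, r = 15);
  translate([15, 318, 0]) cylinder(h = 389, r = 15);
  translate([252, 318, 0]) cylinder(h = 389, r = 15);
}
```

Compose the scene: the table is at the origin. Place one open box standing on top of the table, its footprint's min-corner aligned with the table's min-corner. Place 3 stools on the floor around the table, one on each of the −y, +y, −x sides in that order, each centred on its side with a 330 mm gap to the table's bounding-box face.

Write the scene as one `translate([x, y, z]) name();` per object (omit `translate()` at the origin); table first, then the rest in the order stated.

table();
translate([0, 0, 763]) open_box();
translate([496, -663, 0]) stool();
translate([496, 1287, 0]) stool();
translate([-597, 312, 0]) stool();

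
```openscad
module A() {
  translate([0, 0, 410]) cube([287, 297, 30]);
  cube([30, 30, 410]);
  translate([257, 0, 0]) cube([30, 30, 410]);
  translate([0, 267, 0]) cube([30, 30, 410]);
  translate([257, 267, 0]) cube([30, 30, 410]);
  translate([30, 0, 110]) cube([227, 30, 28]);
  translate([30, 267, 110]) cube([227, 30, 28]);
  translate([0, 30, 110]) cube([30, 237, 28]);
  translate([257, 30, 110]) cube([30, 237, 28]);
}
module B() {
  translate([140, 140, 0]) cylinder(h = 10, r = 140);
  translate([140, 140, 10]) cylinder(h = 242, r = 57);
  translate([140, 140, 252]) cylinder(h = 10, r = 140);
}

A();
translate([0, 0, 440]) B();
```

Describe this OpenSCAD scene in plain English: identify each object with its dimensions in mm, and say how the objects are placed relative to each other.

A is a four-legged stool. The seat is 287×297 mm, 30 mm thick, top at z = 440 mm. It stands on four square legs, each 30×30 mm in cross-section, from z = 0 to the seat underside, each flush with a corner of the seat. Four stretchers, 30 mm wide and 28 mm tall, connect adjacent legs with their undersides at z = 110 mm, each running between the inner faces of the legs it joins and aligned with the legs' outer faces on the other axis.

B is a spool: two coaxial disc flanges of radius 140 mm and thickness 10 mm, joined by a core cylinder of radius 57 mm and height 242 mm. The lower flange rests on z = 0 and the three cylinders share a vertical axis.

The spool is on top of the stool.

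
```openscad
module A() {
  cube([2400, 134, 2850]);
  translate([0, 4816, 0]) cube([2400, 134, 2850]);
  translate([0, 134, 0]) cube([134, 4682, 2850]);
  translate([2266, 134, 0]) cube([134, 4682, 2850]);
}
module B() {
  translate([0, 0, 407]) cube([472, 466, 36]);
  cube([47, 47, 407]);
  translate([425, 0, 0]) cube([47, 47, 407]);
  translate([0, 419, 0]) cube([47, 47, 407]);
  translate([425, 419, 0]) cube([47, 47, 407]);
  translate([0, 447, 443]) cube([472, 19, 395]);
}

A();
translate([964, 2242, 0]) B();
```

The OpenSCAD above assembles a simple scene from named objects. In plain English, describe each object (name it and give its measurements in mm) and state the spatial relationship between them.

A is a box-shaped house frame (walls only): outside footprint 2400×4950 mm, wall height 2850 mm, wall thickness 134 mm. The two y-facing walls run the full x-width; the two x-facing walls fit between the inner faces of the y-facing walls.

B is a chair: 472×466 mm seat, 36 mm thick, top at z = 443 mm, on four 47 mm square corner legs flush with the seat edges. A 19 mm thick backrest slab spans the full seat width, extending 395 mm above the seat top, its back face flush with the seat's +y edge.

The chair sits inside the house frame, centred.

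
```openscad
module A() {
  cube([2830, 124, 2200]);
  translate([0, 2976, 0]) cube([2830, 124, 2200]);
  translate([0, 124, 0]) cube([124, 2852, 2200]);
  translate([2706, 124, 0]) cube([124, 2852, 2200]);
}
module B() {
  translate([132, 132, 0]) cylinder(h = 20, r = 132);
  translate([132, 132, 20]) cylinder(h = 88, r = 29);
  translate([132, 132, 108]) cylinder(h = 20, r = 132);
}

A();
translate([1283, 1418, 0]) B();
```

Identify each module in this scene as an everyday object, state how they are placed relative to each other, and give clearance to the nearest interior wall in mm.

Clearances: x = 1159, y = 1294; minimum 1159 mm.

A is a house frame. B is a spool. The spool sits inside the house frame, centred. The clearance to the nearest interior wall is 1159 mm.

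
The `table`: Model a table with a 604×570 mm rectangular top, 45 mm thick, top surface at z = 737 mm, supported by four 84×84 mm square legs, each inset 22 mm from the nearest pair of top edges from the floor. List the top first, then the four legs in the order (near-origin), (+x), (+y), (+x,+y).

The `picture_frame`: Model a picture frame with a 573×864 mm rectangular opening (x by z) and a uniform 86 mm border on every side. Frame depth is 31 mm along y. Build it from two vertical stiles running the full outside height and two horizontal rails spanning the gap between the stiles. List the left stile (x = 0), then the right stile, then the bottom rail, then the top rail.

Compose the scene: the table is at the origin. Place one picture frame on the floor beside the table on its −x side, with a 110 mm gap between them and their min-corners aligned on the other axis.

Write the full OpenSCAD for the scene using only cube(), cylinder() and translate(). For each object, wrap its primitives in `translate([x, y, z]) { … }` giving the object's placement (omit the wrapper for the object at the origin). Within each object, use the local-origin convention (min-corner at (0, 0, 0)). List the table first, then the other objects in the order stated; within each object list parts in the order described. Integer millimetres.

translate([0, 0, 692]) cube([604, 570, 45]);
translate([22, 22, 0]) cube([84, 84, 692]);
translate([498, 22, 0]) cube([84, 84, 692]);
translate([22, 464, 0]) cube([84, 84, 692]);
translate([498, 464, 0]) cube([84, 84, 692]);
translate([-855, 0, 0]) {
  cube([86, 31, 1036]);
  translate([659, 0, 0]) cube([86, 31, 1036]);
  translate([86, 0, 0]) cube([573, 31, 86]);
  translate([86, 0, 950]) cube([573, 31, 86]);
}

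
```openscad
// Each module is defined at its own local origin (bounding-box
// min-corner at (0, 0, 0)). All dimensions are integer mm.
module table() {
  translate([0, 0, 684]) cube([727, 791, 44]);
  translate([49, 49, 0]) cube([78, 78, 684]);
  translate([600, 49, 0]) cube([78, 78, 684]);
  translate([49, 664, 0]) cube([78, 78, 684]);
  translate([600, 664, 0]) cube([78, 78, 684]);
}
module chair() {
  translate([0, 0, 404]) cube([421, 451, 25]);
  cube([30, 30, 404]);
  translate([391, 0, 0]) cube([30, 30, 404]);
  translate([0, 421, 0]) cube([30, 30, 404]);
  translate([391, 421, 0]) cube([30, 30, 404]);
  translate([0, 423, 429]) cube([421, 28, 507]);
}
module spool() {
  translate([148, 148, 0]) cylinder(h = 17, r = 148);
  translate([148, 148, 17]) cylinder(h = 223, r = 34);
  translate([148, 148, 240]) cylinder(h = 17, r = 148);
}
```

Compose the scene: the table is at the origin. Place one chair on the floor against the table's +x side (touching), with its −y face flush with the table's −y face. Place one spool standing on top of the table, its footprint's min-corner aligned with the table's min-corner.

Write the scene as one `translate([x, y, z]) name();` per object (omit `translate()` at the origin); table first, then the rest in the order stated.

table();
translate([727, 0, 0]) chair();
translate([0, 0, 728]) spool();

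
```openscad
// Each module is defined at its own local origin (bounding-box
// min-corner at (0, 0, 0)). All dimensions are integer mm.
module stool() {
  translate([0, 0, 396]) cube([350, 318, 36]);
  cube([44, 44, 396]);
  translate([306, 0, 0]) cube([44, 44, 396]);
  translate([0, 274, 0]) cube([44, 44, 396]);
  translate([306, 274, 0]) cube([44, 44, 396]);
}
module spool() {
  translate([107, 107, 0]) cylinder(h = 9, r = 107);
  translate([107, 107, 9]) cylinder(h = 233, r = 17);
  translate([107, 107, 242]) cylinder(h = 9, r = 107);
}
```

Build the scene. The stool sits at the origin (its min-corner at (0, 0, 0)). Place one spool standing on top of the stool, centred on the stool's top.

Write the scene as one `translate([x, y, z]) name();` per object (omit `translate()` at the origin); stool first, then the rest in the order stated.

stool();
translate([68, 52, 432]) spool();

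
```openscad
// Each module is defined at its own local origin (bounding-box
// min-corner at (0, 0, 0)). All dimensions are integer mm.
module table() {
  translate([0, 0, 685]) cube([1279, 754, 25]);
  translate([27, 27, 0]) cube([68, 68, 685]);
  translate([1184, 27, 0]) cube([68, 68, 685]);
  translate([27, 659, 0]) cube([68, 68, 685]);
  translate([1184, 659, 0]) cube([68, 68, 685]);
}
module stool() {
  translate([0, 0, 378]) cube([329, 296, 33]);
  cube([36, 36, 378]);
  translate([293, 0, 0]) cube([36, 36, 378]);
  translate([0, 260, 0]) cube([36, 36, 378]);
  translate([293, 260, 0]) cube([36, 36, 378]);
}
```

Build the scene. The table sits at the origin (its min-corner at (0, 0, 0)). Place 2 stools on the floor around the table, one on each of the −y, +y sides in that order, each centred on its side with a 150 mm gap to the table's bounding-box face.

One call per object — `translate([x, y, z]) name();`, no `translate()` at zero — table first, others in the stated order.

table();
translate([475, -446, 0]) stool();
translate([475, 904, 0]) stool();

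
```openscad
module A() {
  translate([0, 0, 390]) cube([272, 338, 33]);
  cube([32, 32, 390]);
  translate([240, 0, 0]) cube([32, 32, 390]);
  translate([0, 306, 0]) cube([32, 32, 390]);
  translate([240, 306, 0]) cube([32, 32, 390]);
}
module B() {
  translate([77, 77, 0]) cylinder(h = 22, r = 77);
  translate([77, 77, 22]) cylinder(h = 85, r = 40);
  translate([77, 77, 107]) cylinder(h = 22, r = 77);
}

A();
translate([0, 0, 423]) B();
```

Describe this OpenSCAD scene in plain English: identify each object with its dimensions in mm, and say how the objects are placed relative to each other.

A is a simple wooden stool: a rectangular seat 272 mm (x) by 338 mm (y), 33 mm thick, top face at z = 423 mm, on four square legs, each 32×32 mm in cross-section. The legs rest on z = 0, each flush with a corner of the seat.

B is a spool: two coaxial disc flanges of radius 77 mm and thickness 22 mm, joined by a core cylinder of radius 40 mm and height 85 mm. The lower flange rests on z = 0 and the three cylinders share a vertical axis.

The spool is on top of the stool.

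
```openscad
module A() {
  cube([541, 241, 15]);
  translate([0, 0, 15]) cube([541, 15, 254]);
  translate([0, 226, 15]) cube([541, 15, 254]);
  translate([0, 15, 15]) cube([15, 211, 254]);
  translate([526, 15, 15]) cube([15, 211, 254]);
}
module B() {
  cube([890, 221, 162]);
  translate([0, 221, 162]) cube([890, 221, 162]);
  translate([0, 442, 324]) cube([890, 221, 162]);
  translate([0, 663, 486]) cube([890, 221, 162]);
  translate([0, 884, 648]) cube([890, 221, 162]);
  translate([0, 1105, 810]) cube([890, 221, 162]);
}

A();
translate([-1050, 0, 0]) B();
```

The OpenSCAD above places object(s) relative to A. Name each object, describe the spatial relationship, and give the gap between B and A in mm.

The staircase's nearest face is 160 mm from the open box's −x face.

A is an open box. B is a staircase. The staircase is on the floor beside the open box on its −x side. The gap between the staircase and the open box is 160 mm.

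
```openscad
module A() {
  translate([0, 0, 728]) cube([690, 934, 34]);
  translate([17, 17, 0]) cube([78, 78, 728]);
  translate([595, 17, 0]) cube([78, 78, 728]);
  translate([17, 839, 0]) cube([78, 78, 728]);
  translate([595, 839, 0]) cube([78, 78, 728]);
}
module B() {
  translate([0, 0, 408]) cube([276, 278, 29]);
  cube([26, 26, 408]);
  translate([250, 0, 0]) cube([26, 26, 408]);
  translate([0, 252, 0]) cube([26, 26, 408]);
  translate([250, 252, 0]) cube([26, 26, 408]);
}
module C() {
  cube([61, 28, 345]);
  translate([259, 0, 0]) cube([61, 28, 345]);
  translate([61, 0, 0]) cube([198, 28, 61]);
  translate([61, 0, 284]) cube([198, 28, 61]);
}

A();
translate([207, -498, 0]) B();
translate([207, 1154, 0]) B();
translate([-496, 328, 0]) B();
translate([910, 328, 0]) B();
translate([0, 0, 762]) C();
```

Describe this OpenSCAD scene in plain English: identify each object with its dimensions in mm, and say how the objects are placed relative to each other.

A is a rectangular dining table. The top is 690×934×34 mm with its upper surface at z = 762 mm. It stands on four 78×78 mm square legs, each inset 17 mm from the nearest pair of top edges, running from the floor to the underside of the top.

B is a simple wooden stool: a rectangular seat 276 mm (x) by 278 mm (y), 29 mm thick, top face at z = 437 mm, on four square legs, each 26×26 mm in cross-section. The legs rest on z = 0, each flush with a corner of the seat.

C is a rectangular picture frame lying in the x–z plane (depth along y). The opening is 198 mm wide (x) by 223 mm tall (z), surrounded by a border 61 mm wide on all four sides. The frame is 28 mm deep and is made of two full-height vertical stiles with two horizontal rails fitted between them.

Four stools sit around the table at the −y, +y, −x, +x sides. The picture frame is on top of the table.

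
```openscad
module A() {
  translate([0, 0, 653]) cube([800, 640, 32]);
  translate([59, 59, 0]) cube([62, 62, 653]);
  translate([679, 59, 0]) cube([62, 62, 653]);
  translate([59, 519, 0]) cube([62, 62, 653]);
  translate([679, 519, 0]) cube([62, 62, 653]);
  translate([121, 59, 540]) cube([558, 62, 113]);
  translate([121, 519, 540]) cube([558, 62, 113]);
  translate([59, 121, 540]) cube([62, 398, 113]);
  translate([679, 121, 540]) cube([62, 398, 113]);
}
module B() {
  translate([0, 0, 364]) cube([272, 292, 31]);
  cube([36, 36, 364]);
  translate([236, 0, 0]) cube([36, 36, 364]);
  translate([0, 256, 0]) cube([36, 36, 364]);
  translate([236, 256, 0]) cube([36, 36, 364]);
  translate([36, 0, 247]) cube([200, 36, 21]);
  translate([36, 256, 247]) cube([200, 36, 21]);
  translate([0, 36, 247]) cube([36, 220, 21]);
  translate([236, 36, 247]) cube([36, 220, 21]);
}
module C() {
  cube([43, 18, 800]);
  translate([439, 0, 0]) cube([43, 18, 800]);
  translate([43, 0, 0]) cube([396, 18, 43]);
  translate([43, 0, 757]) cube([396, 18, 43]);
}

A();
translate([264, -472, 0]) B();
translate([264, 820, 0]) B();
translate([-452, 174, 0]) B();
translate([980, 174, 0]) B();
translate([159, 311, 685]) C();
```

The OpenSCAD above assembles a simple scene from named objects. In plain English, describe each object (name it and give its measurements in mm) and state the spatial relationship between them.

A is a table: top 800 mm (x) × 640 mm (y), 32 mm thick, upper face at z = 685 mm, on four 62×62 mm square legs, each inset 59 mm from the nearest pair of top edges, running from z = 0 to the bottom of the top. Four apron rails, 62 mm thick and 113 mm tall, run between adjacent legs with their top edges flush with the underside of the top and their outer faces flush with the legs' outer faces.

B is a simple wooden stool: a rectangular seat 272 mm (x) by 292 mm (y), 31 mm thick, top face at z = 395 mm, on four square legs, each 36×36 mm in cross-section. The legs rest on z = 0, each flush with a corner of the seat. Four stretchers, 36 mm wide and 21 mm tall, connect adjacent legs with their undersides at z = 247 mm, each running between the inner faces of the legs it joins and aligned with the legs' outer faces on the other axis.

C is a picture frame with a 396×714 mm rectangular opening (x by z) and a uniform 43 mm border on every side. Frame depth is 18 mm along y. It is built from two vertical stiles running the full outside height and two horizontal rails spanning the gap between the stiles.

Four stools sit around the table at the −y, +y, −x, +x sides. The picture frame is on top of the table, centred.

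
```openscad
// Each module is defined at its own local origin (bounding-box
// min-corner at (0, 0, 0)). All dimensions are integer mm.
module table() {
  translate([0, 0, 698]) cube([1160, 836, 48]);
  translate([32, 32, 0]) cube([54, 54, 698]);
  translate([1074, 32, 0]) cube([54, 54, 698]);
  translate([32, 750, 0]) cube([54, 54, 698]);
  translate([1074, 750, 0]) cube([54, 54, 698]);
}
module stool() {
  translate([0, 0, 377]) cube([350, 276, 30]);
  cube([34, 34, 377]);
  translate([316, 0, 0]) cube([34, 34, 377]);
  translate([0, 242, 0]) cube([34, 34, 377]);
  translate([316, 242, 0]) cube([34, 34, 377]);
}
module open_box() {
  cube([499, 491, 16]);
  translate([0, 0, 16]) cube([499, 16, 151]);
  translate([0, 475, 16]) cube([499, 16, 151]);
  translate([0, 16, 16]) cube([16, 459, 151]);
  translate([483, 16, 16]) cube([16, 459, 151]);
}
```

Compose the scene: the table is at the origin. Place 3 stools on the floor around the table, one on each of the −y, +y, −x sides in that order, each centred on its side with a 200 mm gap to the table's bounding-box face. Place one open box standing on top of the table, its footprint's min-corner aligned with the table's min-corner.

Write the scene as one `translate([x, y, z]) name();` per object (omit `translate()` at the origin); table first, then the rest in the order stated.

table();
translate([405, -476, 0]) stool();
translate([405, 1036, 0]) stool();
translate([-550, 280, 0]) stool();
translate([0, 0, 746]) open_box();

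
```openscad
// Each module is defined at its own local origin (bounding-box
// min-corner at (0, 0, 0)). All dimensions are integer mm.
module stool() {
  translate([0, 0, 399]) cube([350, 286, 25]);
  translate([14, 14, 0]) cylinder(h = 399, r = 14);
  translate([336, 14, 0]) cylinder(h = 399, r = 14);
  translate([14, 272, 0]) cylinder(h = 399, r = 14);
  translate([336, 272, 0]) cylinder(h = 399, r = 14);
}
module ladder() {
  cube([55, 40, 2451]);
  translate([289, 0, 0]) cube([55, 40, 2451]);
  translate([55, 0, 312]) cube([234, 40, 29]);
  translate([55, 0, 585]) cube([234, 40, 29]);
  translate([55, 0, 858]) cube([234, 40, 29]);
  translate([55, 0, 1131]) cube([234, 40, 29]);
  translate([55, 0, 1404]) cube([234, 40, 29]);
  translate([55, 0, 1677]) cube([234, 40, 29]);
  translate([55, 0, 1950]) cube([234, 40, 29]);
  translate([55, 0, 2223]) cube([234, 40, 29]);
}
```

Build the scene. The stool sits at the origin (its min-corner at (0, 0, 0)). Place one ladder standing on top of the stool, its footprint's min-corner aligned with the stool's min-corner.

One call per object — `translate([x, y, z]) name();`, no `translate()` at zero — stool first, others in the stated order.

stool();
translate([0, 0, 424]) ladder();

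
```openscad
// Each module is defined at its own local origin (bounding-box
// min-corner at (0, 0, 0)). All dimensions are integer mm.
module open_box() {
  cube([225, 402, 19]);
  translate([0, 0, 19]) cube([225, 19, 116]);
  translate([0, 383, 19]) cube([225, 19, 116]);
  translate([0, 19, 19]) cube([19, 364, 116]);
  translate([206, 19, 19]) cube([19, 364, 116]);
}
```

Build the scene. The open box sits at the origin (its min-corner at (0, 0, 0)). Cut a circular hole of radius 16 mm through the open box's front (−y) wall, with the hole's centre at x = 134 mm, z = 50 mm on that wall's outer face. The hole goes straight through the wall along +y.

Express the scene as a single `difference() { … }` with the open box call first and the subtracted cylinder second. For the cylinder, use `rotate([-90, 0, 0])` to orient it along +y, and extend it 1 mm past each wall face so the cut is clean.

difference() {
  open_box();
  translate([134, -1, 50]) rotate([-90, 0, 0]) cylinder(h = 21, r = 16);
}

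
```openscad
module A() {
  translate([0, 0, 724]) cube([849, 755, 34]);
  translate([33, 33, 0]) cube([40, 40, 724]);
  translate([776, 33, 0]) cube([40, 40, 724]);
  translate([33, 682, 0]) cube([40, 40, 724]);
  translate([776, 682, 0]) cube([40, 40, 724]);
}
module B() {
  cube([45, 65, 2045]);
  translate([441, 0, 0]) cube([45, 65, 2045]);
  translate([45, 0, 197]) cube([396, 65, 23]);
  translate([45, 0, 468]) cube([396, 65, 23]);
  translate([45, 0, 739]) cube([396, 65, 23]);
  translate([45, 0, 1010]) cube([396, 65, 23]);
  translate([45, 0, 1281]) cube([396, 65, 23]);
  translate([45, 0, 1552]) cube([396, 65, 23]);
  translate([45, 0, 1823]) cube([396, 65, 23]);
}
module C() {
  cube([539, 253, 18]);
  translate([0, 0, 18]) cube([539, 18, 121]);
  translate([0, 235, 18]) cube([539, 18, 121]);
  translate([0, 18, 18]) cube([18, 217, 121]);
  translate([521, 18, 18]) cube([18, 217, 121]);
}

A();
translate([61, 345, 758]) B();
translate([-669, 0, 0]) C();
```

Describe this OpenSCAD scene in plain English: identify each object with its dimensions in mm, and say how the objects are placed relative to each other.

A is a rectangular dining table. The top is 849×755×34 mm with its upper surface at z = 758 mm. It stands on four 40×40 mm square legs, each inset 33 mm from the nearest pair of top edges, running from the floor to the underside of the top.

B is a straight ladder. Two 45×65 mm vertical rails, 2045 mm tall, stand 486 mm apart (outside-to-outside) with their front faces coplanar on the −y side. 7 rungs, each 65 mm deep and 23 mm tall, span between the inner faces of the rails, front faces flush with the rails. The lowest rung's underside is at z = 197 mm and rungs are spaced 271 mm apart (underside to underside).

C is an open-topped rectangular box: outside dimensions 539×253×139 mm, with a uniform wall and base thickness of 18 mm. The base is a full 539×253 slab on the floor; four walls sit on top of the base. The front and back walls (the −y and +y sides) span the full width; the two side walls fit between them.

The ladder is on top of the table. The open box is on the floor beside the table on its −x side.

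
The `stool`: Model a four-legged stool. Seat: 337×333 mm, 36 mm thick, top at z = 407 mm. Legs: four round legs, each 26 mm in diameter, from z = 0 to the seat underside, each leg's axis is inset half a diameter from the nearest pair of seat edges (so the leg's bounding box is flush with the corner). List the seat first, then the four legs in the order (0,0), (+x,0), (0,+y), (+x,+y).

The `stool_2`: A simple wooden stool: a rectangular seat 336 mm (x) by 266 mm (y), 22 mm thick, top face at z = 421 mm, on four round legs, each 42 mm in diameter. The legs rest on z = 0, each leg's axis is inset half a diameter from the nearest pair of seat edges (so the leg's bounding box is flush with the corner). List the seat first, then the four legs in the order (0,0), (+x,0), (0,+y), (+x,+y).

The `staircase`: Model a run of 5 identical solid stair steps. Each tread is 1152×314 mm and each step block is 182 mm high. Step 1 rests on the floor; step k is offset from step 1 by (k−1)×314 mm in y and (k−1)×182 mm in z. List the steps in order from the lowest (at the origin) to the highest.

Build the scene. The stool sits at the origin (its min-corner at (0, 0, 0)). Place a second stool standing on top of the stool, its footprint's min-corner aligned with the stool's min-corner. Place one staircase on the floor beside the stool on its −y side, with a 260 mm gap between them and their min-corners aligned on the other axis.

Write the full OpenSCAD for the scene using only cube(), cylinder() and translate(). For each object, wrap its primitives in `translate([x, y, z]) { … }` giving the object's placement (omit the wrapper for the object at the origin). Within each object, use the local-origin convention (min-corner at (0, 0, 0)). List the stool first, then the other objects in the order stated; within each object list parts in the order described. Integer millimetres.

translate([0, 0, 371]) cube([337, 333, 36]);
translate([13, 13, 0]) cylinder(h = 371, r = 13);
translate([324, 13, 0]) cylinder(h = 371, r = 13);
translate([13, 320, 0]) cylinder(h = 371, r = 13);
translate([324, 320, 0]) cylinder(h = 371, r = 13);
translate([0, 0, 407]) {
  translate([0, 0, 399]) cube([336, 266, 22]);
  translate([21, 21, 0]) cylinder(h = 399, r = 21);
  translate([315, 21, 0]) cylinder(h = 399, r = 21);
  translate([21, 245, 0]) cylinder(h = 399, r = 21);
  translate([315, 245, 0]) cylinder(h = 399, r = 21);
}
translate([0, -1830, 0]) {
  cube([1152, 314, 182]);
  translate([0, 314, 182]) cube([1152, 314, 182]);
  translate([0, 628, 364]) cube([1152, 314, 182]);
  translate([0, 942, 546]) cube([1152, 314, 182]);
  translate([0, 1256, 728]) cube([1152, 314, 182]);
}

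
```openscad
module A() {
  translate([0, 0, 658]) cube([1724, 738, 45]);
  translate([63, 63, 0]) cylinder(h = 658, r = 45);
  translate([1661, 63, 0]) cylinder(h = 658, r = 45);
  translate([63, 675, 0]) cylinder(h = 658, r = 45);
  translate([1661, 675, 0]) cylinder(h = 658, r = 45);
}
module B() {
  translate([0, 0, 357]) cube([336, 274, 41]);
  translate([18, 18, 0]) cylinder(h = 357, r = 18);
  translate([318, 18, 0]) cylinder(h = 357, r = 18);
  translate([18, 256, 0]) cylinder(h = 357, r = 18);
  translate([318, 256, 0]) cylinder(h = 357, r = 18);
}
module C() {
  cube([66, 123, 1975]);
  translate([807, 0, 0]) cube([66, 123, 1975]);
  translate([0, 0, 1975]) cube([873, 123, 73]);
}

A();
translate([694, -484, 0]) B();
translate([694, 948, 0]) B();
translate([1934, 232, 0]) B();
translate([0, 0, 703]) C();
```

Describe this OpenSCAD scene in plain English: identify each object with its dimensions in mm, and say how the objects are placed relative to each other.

A is a table with a 1724×738 mm rectangular top, 45 mm thick, top surface at z = 703 mm, supported by four round legs of 90 mm diameter, each leg's bounding box inset 18 mm from the nearest pair of top edges, running from the floor.

B is a four-legged stool. The seat is a 336×274×41 mm slab whose top surface is at z = 398 mm; four round legs, each 36 mm in diameter, run from the floor (z = 0) to the underside of the seat, each leg's axis is inset half a diameter from the nearest pair of seat edges (so the leg's bounding box is flush with the corner).

C is a rectangular door frame: two vertical jambs of 66×123 mm section, 1975 mm tall, with a clear opening 741 mm wide between their inner faces. A header 73 mm tall and 123 mm deep lies on top of the jambs and spans the full outside width.

Three stools sit around the table at the −y, +y, +x sides. The door frame is on top of the table.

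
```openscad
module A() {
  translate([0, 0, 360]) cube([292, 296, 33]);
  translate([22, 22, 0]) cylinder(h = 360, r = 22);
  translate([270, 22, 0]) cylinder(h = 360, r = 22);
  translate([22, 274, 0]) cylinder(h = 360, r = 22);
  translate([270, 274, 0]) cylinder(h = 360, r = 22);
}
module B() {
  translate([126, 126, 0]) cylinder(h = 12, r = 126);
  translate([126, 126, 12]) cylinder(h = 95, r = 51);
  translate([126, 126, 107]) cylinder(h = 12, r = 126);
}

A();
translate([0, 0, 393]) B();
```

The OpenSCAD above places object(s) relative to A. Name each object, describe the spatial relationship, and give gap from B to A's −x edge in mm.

A is a stool. B is a spool. The spool is on top of the stool. The gap from the spool to the stool's −x edge is 0 mm.

The spool's min-x is at 0; the stool's min-x is 0; gap = 0 mm.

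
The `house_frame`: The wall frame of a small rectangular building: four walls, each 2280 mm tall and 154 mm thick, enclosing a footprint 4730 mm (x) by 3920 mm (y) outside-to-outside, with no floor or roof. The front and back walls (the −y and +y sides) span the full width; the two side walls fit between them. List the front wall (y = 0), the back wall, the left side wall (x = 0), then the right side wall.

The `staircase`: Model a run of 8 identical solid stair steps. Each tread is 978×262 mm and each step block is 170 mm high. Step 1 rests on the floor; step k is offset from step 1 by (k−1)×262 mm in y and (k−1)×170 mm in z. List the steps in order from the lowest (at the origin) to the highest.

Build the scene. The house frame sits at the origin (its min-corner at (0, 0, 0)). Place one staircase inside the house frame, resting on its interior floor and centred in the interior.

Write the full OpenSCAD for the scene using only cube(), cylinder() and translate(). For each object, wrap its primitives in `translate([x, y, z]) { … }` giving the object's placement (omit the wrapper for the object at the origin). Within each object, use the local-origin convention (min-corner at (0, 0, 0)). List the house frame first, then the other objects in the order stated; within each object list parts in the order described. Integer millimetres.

cube([4730, 154, 2280]);
translate([0, 3766, 0]) cube([4730, 154, 2280]);
translate([0, 154, 0]) cube([154, 3612, 2280]);
translate([4576, 154, 0]) cube([154, 3612, 2280]);
translate([1876, 912, 0]) {
  cube([978, 262, 170]);
  translate([0, 262, 170]) cube([978, 262, 170]);
  translate([0, 524, 340]) cube([978, 262, 170]);
  translate([0, 786, 510]) cube([978, 262, 170]);
  translate([0, 1048, 680]) cube([978, 262, 170]);
  translate([0, 1310, 850]) cube([978, 262, 170]);
  translate([0, 1572, 1020]) cube([978, 262, 170]);
  translate([0, 1834, 1190]) cube([978, 262, 170]);
}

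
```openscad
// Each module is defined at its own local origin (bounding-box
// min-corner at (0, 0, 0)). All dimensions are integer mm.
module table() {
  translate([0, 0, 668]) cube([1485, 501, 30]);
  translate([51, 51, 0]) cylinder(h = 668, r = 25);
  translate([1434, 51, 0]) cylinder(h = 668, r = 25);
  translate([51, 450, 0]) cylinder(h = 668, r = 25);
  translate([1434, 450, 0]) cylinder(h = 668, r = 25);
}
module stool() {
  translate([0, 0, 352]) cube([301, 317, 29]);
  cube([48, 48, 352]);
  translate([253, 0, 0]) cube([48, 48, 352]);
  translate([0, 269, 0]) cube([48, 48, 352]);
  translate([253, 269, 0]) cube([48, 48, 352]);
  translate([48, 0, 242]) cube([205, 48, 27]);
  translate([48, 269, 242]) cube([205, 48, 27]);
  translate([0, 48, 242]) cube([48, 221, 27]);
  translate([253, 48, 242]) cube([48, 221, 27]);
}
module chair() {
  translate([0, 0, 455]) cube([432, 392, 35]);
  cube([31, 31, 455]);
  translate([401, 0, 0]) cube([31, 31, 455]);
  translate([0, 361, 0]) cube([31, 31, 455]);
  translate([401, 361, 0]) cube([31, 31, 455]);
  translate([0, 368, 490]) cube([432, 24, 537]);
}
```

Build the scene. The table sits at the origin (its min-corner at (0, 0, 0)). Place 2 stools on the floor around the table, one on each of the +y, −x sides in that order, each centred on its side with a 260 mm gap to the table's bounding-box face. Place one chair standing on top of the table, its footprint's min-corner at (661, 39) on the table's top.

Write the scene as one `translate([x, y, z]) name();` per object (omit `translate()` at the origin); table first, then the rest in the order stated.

table();
translate([592, 761, 0]) stool();
translate([-561, 92, 0]) stool();
translate([661, 39, 698]) chair();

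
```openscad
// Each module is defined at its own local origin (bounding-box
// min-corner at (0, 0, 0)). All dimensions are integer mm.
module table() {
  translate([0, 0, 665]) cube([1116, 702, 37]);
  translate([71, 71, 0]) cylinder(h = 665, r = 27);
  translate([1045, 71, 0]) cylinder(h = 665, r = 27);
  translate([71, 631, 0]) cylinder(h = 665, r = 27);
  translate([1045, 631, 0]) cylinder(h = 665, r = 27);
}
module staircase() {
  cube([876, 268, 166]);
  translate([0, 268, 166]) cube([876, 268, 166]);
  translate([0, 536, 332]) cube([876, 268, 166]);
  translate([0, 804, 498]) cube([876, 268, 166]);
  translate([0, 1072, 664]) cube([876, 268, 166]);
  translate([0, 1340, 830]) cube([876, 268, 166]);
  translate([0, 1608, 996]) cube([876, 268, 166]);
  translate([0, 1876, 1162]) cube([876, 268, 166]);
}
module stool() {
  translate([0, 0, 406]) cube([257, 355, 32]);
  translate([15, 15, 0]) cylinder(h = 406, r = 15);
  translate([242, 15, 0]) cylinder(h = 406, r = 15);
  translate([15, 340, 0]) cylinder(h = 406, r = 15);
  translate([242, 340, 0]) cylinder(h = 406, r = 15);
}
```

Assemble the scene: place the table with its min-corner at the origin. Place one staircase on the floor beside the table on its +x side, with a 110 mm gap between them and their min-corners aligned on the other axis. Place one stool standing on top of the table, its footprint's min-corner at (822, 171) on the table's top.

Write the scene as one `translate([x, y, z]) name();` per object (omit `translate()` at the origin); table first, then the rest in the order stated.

table();
translate([1226, 0, 0]) staircase();
translate([822, 171, 702]) stool();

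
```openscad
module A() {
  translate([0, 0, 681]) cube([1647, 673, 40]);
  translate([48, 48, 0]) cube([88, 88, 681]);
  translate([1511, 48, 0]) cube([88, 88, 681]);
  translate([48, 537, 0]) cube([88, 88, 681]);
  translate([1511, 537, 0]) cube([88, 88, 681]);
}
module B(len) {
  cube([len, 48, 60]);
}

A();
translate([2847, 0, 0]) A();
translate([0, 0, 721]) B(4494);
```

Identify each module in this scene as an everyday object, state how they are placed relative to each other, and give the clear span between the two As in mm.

Second table starts at x = 2847; first ends at x = 1647; clear span = 2847 − 1647 = 1200 mm.

A is a table. B is a beam. A beam spans the tops of two tables. The clear span between the two tables is 1200 mm.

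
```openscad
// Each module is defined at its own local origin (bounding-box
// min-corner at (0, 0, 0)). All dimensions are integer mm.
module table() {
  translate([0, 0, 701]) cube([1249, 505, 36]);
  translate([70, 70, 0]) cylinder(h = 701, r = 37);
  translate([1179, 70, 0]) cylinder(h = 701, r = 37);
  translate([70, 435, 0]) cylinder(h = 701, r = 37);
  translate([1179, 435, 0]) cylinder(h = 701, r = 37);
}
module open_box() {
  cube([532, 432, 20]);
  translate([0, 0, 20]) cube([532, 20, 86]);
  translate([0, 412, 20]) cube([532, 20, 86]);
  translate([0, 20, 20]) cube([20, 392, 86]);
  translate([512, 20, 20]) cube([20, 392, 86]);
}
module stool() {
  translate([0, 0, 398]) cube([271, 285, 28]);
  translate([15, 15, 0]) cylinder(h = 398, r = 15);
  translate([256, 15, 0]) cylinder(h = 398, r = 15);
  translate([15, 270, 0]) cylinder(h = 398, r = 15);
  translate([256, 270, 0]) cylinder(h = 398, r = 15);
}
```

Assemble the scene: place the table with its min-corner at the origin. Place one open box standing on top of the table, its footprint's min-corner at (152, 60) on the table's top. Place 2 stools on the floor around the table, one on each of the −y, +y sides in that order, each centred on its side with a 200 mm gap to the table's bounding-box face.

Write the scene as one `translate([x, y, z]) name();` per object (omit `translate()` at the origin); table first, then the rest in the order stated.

table();
translate([152, 60, 737]) open_box();
translate([489, -485, 0]) stool();
translate([489, 705, 0]) stool();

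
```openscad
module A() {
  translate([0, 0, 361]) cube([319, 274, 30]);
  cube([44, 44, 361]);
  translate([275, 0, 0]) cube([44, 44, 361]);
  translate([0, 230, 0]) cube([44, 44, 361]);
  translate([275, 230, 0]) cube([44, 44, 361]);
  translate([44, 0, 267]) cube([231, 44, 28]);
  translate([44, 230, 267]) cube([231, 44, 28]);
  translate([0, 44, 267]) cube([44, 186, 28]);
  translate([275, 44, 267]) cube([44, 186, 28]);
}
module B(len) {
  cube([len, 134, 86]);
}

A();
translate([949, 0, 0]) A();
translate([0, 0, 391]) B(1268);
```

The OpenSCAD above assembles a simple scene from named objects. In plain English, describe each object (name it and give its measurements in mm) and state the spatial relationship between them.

A is a four-legged stool. The seat is 319×274 mm, 30 mm thick, top at z = 391 mm. It stands on four square legs, each 44×44 mm in cross-section, from z = 0 to the seat underside, each flush with a corner of the seat. Four stretchers, 44 mm wide and 28 mm tall, connect adjacent legs with their undersides at z = 267 mm, each running between the inner faces of the legs it joins and aligned with the legs' outer faces on the other axis.

B is a rectangular beam 1268 mm long (x), 134 mm deep (y), 86 mm thick (z).

The beam spans the tops of two stools placed 630 mm apart, resting at z = 391 mm.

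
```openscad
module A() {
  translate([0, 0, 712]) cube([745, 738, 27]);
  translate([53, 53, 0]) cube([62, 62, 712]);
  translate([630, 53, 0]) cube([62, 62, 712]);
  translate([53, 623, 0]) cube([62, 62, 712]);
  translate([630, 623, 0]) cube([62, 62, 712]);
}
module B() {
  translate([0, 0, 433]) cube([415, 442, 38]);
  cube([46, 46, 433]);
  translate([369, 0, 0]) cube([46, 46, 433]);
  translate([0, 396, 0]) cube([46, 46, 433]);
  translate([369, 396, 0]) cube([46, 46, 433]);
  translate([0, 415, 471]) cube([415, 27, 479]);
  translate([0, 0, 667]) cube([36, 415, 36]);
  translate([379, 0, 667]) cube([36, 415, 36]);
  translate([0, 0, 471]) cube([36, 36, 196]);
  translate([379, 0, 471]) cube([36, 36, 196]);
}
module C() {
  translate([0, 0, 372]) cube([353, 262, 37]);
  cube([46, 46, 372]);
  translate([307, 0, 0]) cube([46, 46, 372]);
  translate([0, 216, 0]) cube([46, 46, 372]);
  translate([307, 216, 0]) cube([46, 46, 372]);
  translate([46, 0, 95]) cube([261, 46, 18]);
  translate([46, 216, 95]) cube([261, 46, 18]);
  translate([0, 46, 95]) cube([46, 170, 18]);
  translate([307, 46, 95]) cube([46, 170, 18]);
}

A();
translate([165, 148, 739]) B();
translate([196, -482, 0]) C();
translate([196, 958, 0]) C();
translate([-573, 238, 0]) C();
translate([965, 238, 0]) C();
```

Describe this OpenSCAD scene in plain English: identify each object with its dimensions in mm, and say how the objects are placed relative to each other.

A is a table with a 745×738 mm rectangular top, 27 mm thick, top surface at z = 739 mm, supported by four 62×62 mm square legs, each inset 53 mm from the nearest pair of top edges, running from the floor.

B is a chair. The seat is a 415×442×38 mm slab with its top at z = 471 mm, on four 46×46 mm corner legs (flush with the seat edges, standing on z = 0). A flat backrest 27 mm thick, 479 mm tall, spans the full seat width and rises from the seat top along its +y edge, rear face flush with the rear of the seat. Two armrests of 36×36 mm section run along each side from the seat's front edge to the front of the backrest, top faces 232 mm above the seat top and outer faces flush with the seat's x-edges; a 36×36 mm post under the front of each armrest stands on the seat at the front corner.

C is a four-legged stool. The seat is a 353×262×37 mm slab whose top surface is at z = 409 mm; four square legs, each 46×46 mm in cross-section, run from the floor (z = 0) to the underside of the seat, each flush with a corner of the seat. Four stretchers, 46 mm wide and 18 mm tall, connect adjacent legs with their undersides at z = 95 mm, each running between the inner faces of the legs it joins and aligned with the legs' outer faces on the other axis.

The chair is on top of the table, centred. Four stools sit around the table at the −y, +y, −x, +x sides.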